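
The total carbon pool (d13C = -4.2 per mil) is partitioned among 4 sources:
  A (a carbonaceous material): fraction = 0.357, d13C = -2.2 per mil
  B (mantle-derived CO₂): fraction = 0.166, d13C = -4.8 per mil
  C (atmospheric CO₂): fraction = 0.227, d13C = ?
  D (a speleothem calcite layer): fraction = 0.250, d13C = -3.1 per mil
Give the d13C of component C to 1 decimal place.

Isotope mass balance: δ_bulk = Σ fᵢ·δᵢ.
-4.2 = 0.357×(-2.2) + 0.166×(-4.8) + 0.227×δ_C + 0.250×(-3.1)
0.227·δ_C = -4.2 − (-2.357) = -1.843
δ_C = -1.843 / 0.227 = -8.12 per mil

-8.1 per mil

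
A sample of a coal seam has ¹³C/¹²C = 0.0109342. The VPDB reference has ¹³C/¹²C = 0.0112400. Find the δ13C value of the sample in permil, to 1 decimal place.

-27.2 permil

δ13C = (R_sample / R_standard − 1) × 1000
R_sample / R_standard = 0.0109342 / 0.0112400 = 0.972794
δ13C = (0.972794 − 1) × 1000 = -27.21 permil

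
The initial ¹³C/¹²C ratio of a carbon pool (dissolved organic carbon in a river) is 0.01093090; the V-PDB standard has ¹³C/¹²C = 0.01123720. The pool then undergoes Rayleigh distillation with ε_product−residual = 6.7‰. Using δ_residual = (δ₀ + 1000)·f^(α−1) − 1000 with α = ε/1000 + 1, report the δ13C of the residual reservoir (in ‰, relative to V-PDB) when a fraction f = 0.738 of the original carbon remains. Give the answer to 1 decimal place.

-29.2‰

δ₀ = (0.01093090/0.01123720 − 1)×1000 = (0.972742 − 1)×1000 = -27.258‰
α − 1 = ε/1000 = 0.0067
f^(α−1) = 0.738^(0.0067) = 0.997967
δ_res = (-27.258 + 1000) × 0.997967 − 1000 = 970.764 − 1000 = -29.24‰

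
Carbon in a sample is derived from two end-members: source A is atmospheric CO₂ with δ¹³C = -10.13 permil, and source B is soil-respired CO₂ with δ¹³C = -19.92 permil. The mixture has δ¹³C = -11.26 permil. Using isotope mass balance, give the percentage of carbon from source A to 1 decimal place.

δ_mix = f_A·δ_A + (1 − f_A)·δ_B  ⇒  f_A = (δ_mix − δ_B)/(δ_A − δ_B)
f_A = (-11.26 − (-19.92)) / (-10.13 − (-19.92))
f_A = 8.66 / 9.79 = 0.8846

88.5%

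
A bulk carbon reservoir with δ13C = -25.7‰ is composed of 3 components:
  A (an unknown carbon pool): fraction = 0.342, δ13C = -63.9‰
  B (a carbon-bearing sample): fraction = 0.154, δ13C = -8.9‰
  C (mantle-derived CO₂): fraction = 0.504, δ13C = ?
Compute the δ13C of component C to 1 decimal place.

-4.9‰

Isotope mass balance: δ_bulk = Σ fᵢ·δᵢ.
-25.7 = 0.342×(-63.9) + 0.154×(-8.9) + 0.504×δ_C
0.504·δ_C = -25.7 − (-23.224) = -2.476
δ_C = -2.476 / 0.504 = -4.91‰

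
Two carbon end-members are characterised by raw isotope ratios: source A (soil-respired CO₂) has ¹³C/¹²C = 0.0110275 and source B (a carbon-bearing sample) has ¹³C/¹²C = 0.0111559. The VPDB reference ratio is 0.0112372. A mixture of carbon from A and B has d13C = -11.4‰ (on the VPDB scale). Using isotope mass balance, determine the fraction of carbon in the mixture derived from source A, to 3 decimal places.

δ_A = (0.0110275/0.0112372 − 1)×1000 = (0.981339 − 1)×1000 = -18.661‰
δ_B = (0.0111559/0.0112372 − 1)×1000 = (0.992765 − 1)×1000 = -7.235‰
f_A = (δ_mix − δ_B)/(δ_A − δ_B) = (-11.4 − (-7.235))/(-18.661 − (-7.235))
f_A = -4.165 / -11.426 = 0.3645

0.365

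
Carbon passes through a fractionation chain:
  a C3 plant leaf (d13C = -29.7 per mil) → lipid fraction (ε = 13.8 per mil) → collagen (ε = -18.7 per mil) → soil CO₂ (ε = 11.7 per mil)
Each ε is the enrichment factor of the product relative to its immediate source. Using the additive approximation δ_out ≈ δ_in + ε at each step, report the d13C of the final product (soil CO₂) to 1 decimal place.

step 1: δ ≈ -29.7 + (13.8) = -15.9 per mil
step 2: δ ≈ -15.9 + (-18.7) = -34.6 per mil
step 3: δ ≈ -34.6 + (11.7) = -22.9 per mil

-22.9 per mil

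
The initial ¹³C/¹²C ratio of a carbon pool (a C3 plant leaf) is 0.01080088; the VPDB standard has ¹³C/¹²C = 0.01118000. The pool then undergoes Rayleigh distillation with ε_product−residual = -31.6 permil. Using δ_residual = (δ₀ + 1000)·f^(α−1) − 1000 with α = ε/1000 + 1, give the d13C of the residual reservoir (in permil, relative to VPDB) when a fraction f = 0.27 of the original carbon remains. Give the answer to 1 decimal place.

6.9 permil

δ₀ = (0.01080088/0.01118000 − 1)×1000 = (0.966089 − 1)×1000 = -33.911 permil
α − 1 = ε/1000 = -0.0316
f^(α−1) = 0.27^(-0.0316) = 1.042243
δ_res = (-33.911 + 1000) × 1.042243 − 1000 = 1006.900 − 1000 = 6.90 permil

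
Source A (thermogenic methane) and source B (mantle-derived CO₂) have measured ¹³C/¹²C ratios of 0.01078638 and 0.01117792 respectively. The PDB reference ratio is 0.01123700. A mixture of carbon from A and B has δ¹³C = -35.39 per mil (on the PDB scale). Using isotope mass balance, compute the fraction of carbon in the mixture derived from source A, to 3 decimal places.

δ_A = (0.01078638/0.01123700 − 1)×1000 = (0.959899 − 1)×1000 = -40.101 per mil
δ_B = (0.01117792/0.01123700 − 1)×1000 = (0.994742 − 1)×1000 = -5.258 per mil
f_A = (δ_mix − δ_B)/(δ_A − δ_B) = (-35.39 − (-5.258))/(-40.101 − (-5.258))
f_A = -30.132 / -34.844 = 0.8648

0.865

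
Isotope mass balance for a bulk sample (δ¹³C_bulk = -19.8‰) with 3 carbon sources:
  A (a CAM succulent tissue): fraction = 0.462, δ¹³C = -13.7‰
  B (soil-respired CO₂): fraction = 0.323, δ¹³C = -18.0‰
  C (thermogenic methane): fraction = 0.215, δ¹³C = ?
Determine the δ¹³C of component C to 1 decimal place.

-35.6‰

Isotope mass balance: δ_bulk = Σ fᵢ·δᵢ.
-19.8 = 0.462×(-13.7) + 0.323×(-18.0) + 0.215×δ_C
0.215·δ_C = -19.8 − (-12.143) = -7.657
δ_C = -7.657 / 0.215 = -35.61‰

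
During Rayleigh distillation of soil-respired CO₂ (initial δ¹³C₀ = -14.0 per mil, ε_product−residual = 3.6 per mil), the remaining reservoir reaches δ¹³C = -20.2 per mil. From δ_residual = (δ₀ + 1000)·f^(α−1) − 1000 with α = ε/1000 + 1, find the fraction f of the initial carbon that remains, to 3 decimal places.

0.173

α − 1 = ε/1000 = 0.0036
(δ_res + 1000)/(δ₀ + 1000) = (-20.2 + 1000)/(-14.0 + 1000) = 979.8/986.0 = 0.993712
f = 0.993712^(1/0.0036) = exp(ln(0.993712)/0.0036) = exp(-0.00631/0.0036)
f = exp(-1.7522) = 0.1734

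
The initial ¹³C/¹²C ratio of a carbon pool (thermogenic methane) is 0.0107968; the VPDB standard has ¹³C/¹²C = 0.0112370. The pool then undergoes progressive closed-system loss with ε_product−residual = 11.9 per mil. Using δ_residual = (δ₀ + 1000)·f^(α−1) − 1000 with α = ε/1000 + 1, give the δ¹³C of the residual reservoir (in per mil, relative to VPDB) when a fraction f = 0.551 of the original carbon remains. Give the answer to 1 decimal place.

-46.0 per mil

δ₀ = (0.0107968/0.0112370 − 1)×1000 = (0.960826 − 1)×1000 = -39.174 per mil
α − 1 = ε/1000 = 0.0119
f^(α−1) = 0.551^(0.0119) = 0.992932
δ_res = (-39.174 + 1000) × 0.992932 − 1000 = 954.035 − 1000 = -45.96 per mil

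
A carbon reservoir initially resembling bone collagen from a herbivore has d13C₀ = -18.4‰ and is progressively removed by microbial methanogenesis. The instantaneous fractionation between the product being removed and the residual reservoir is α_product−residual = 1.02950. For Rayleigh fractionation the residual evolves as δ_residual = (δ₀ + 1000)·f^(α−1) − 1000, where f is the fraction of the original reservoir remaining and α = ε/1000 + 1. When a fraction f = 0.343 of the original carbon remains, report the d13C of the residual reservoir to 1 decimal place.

Rayleigh residual: δ_res = (δ₀ + 1000)·f^(α−1) − 1000
α − 1 = 0.02950
f^(α−1) = 0.343^(0.02950) = 0.968927
δ_res = (-18.4 + 1000) × 0.968927 − 1000 = 951.099 − 1000 = -48.90‰

-48.9‰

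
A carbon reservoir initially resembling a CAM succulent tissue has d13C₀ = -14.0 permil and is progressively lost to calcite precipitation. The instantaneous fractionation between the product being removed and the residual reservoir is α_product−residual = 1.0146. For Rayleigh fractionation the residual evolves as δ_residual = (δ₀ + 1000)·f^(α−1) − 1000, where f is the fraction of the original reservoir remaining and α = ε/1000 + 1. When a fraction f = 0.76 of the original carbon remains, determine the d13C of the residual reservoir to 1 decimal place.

-17.9 permil

Rayleigh residual: δ_res = (δ₀ + 1000)·f^(α−1) − 1000
α − 1 = 0.01460
f^(α−1) = 0.76^(0.01460) = 0.996001
δ_res = (-14.0 + 1000) × 0.996001 − 1000 = 982.057 − 1000 = -17.94 permil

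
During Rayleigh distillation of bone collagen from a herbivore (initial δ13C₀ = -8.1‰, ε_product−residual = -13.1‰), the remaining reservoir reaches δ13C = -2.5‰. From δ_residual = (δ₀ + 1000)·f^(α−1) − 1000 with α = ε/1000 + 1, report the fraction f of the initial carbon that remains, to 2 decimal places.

0.65

α − 1 = ε/1000 = -0.0131
(δ_res + 1000)/(δ₀ + 1000) = (-2.5 + 1000)/(-8.1 + 1000) = 997.5/991.9 = 1.005646
f = 1.005646^(1/-0.0131) = exp(ln(1.005646)/-0.0131) = exp(0.00563/-0.0131)
f = exp(-0.4298) = 0.6507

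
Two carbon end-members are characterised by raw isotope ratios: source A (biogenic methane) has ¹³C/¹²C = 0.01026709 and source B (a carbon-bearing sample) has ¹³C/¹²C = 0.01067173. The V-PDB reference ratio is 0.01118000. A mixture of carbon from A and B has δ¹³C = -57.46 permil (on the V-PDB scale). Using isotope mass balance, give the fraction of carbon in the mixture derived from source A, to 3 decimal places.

δ_A = (0.01026709/0.01118000 − 1)×1000 = (0.918344 − 1)×1000 = -81.656 permil
δ_B = (0.01067173/0.01118000 − 1)×1000 = (0.954538 − 1)×1000 = -45.462 permil
f_A = (δ_mix − δ_B)/(δ_A − δ_B) = (-57.46 − (-45.462))/(-81.656 − (-45.462))
f_A = -11.998 / -36.193 = 0.3315

0.331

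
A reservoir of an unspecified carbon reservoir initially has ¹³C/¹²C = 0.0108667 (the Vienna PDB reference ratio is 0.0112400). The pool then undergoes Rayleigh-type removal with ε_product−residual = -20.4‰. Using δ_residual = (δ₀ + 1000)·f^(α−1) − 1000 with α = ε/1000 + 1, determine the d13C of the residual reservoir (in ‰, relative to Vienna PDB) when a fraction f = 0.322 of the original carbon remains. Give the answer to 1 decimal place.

-10.6‰

δ₀ = (0.0108667/0.0112400 − 1)×1000 = (0.966788 − 1)×1000 = -33.212‰
α − 1 = ε/1000 = -0.0204
f^(α−1) = 0.322^(-0.0204) = 1.023387
δ_res = (-33.212 + 1000) × 1.023387 − 1000 = 989.398 − 1000 = -10.60‰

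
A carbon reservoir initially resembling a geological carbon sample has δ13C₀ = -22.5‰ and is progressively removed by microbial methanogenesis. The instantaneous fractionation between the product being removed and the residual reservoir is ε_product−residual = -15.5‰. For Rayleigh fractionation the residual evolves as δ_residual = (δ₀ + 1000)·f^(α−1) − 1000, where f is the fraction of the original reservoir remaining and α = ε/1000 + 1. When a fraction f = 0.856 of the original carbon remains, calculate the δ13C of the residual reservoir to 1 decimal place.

Rayleigh residual: δ_res = (δ₀ + 1000)·f^(α−1) − 1000
α = ε/1000 + 1 = 0.98450, so α − 1 = -0.01550
f^(α−1) = 0.856^(-0.01550) = 1.002413
δ_res = (-22.5 + 1000) × 1.002413 − 1000 = 979.859 − 1000 = -20.14‰

-20.1‰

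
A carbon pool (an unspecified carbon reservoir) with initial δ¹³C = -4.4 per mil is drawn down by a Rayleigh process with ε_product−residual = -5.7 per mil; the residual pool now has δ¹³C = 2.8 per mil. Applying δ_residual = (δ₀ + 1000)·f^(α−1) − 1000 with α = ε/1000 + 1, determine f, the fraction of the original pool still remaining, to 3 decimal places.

0.282

α − 1 = ε/1000 = -0.0057
(δ_res + 1000)/(δ₀ + 1000) = (2.8 + 1000)/(-4.4 + 1000) = 1002.8/995.6 = 1.007232
f = 1.007232^(1/-0.0057) = exp(ln(1.007232)/-0.0057) = exp(0.00721/-0.0057)
f = exp(-1.2642) = 0.2825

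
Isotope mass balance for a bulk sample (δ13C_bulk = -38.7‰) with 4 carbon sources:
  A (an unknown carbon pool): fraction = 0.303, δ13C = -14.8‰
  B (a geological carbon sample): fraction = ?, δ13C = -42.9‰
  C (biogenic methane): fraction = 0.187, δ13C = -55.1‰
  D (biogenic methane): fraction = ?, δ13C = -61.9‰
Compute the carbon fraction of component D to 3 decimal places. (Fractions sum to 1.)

0.107

Let f_D and f_B be the unknown fractions; fractions sum to 1 so f_D + f_B = 0.510.
Mass balance: Σ fᵢ·δᵢ = δ_bulk ⇒ f_D·(-61.9) + f_B·(-42.9) = -38.7 − (-14.788) = -23.912
Substitute f_B = 0.510 − f_D:
f_D·(-61.9 − -42.9) = -23.912 − 0.510×(-42.9) = -2.033
f_D = -2.033 / -19.0 = 0.1070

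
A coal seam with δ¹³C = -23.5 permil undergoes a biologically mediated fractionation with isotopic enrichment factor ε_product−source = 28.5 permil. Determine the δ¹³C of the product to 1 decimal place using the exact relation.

To first order, δ_product ≈ δ_source + ε = 5.0 permil.
Exactly, δ_product = (δ_source + 1000)·(ε/1000 + 1) − 1000.
δ_product = (-23.5 + 1000) × (28.5/1000 + 1) − 1000
δ_product = 4.33 permil

4.3 permil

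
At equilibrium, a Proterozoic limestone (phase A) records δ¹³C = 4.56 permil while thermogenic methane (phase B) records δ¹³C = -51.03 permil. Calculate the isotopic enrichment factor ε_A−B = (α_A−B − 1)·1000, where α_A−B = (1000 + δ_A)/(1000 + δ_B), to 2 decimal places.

α_A−B = (1000 + 4.56) / (1000 + -51.03) = 1004.56 / 948.97 = 1.058579
ε_A−B = (1.058579 − 1) × 1000 = 58.579 permil
(The approximation ε ≈ δ_A − δ_B would give 55.59 permil.)

58.58 permil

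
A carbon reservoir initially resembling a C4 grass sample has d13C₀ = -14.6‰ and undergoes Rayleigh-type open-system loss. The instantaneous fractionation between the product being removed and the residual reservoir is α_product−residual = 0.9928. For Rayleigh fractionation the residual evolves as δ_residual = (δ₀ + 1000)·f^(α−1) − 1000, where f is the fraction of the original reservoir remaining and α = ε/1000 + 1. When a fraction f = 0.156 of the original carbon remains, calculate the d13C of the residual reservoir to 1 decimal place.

-1.3‰

Rayleigh residual: δ_res = (δ₀ + 1000)·f^(α−1) − 1000
α − 1 = -0.00720
f^(α−1) = 0.156^(-0.00720) = 1.013467
δ_res = (-14.6 + 1000) × 1.013467 − 1000 = 998.670 − 1000 = -1.33‰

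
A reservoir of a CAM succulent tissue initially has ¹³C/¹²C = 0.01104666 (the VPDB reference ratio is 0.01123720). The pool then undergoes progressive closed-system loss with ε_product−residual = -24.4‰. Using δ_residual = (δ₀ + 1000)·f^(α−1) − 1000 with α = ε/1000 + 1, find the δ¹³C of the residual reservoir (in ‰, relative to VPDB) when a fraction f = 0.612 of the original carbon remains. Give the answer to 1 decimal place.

-5.1‰

δ₀ = (0.01104666/0.01123720 − 1)×1000 = (0.983044 − 1)×1000 = -16.956‰
α − 1 = ε/1000 = -0.0244
f^(α−1) = 0.612^(-0.0244) = 1.012053
δ_res = (-16.956 + 1000) × 1.012053 − 1000 = 994.892 − 1000 = -5.11‰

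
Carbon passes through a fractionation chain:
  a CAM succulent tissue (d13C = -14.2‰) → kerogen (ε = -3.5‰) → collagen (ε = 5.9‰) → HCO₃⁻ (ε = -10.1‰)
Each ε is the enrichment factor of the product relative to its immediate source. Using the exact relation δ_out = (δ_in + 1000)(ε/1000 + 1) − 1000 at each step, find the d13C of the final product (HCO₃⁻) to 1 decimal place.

-21.8‰

step 1: δ = (-14.20 + 1000)·(-3.5/1000 + 1) − 1000 = -17.65‰
step 2: δ = (-17.65 + 1000)·(5.9/1000 + 1) − 1000 = -11.85‰
step 3: δ = (-11.85 + 1000)·(-10.1/1000 + 1) − 1000 = -21.83‰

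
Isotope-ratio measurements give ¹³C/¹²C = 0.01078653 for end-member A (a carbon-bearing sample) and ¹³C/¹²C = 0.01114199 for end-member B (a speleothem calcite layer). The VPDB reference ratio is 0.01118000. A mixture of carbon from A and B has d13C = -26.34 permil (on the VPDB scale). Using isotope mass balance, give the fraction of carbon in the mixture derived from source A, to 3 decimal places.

0.722

δ_A = (0.01078653/0.01118000 − 1)×1000 = (0.964806 − 1)×1000 = -35.194 permil
δ_B = (0.01114199/0.01118000 − 1)×1000 = (0.996600 − 1)×1000 = -3.400 permil
f_A = (δ_mix − δ_B)/(δ_A − δ_B) = (-26.34 − (-3.400))/(-35.194 − (-3.400))
f_A = -22.940 / -31.794 = 0.7215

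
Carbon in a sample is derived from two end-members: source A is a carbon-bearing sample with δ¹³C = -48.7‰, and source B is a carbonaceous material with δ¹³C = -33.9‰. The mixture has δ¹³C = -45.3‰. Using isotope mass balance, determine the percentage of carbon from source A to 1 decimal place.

δ_mix = f_A·δ_A + (1 − f_A)·δ_B  ⇒  f_A = (δ_mix − δ_B)/(δ_A − δ_B)
f_A = (-45.3 − (-33.9)) / (-48.7 − (-33.9))
f_A = -11.4 / -14.8 = 0.7703

77.0%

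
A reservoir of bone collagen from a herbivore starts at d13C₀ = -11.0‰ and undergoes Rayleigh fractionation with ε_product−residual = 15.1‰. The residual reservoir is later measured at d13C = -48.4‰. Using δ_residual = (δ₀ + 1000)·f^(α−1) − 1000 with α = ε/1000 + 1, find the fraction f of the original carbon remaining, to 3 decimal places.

0.078

α − 1 = ε/1000 = 0.0151
(δ_res + 1000)/(δ₀ + 1000) = (-48.4 + 1000)/(-11.0 + 1000) = 951.6/989.0 = 0.962184
f = 0.962184^(1/0.0151) = exp(ln(0.962184)/0.0151) = exp(-0.03855/0.0151)
f = exp(-2.5530) = 0.0779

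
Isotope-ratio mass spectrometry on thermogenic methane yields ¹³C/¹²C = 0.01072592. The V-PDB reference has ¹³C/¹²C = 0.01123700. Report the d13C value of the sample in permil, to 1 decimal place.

-45.5 permil

d13C = (R_sample / R_standard − 1) × 1000
R_sample / R_standard = 0.01072592 / 0.01123700 = 0.954518
d13C = (0.954518 − 1) × 1000 = -45.48 permil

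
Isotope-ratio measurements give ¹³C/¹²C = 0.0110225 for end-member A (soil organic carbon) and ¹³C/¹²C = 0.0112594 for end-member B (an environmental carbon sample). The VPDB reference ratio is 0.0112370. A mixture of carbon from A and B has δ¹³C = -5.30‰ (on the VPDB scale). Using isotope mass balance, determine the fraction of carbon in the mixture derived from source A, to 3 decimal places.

0.346

δ_A = (0.0110225/0.0112370 − 1)×1000 = (0.980911 − 1)×1000 = -19.089‰
δ_B = (0.0112594/0.0112370 − 1)×1000 = (1.001993 − 1)×1000 = 1.993‰
f_A = (δ_mix − δ_B)/(δ_A − δ_B) = (-5.30 − (1.993))/(-19.089 − (1.993))
f_A = -7.293 / -21.082 = 0.3460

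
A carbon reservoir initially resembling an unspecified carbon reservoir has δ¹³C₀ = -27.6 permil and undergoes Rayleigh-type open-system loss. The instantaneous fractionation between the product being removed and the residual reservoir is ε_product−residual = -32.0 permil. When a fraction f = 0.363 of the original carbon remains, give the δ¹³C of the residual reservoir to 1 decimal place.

Rayleigh residual: δ_res = (δ₀ + 1000)·f^(α−1) − 1000
α = ε/1000 + 1 = 0.96800, so α − 1 = -0.03200
f^(α−1) = 0.363^(-0.03200) = 1.032959
δ_res = (-27.6 + 1000) × 1.032959 − 1000 = 1004.449 − 1000 = 4.45 permil

4.4 permil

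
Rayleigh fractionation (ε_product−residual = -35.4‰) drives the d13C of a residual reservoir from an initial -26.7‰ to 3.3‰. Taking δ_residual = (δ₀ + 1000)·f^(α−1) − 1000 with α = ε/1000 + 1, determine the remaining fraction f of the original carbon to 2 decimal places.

α − 1 = ε/1000 = -0.0354
(δ_res + 1000)/(δ₀ + 1000) = (3.3 + 1000)/(-26.7 + 1000) = 1003.3/973.3 = 1.030823
f = 1.030823^(1/-0.0354) = exp(ln(1.030823)/-0.0354) = exp(0.03036/-0.0354)
f = exp(-0.8576) = 0.4242

0.42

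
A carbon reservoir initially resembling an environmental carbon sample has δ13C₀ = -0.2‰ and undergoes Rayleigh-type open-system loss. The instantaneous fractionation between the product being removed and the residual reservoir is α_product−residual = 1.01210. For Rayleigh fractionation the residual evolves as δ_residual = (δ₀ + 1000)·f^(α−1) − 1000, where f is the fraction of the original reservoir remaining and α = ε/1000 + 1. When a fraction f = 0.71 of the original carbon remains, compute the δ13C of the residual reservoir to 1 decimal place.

Rayleigh residual: δ_res = (δ₀ + 1000)·f^(α−1) − 1000
α − 1 = 0.01210
f^(α−1) = 0.71^(0.01210) = 0.995864
δ_res = (-0.2 + 1000) × 0.995864 − 1000 = 995.665 − 1000 = -4.33‰

-4.3‰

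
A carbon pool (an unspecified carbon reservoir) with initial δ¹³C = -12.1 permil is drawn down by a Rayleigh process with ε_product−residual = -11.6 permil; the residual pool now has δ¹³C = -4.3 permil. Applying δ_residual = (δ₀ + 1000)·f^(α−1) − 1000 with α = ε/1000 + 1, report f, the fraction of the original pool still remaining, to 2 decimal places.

α − 1 = ε/1000 = -0.0116
(δ_res + 1000)/(δ₀ + 1000) = (-4.3 + 1000)/(-12.1 + 1000) = 995.7/987.9 = 1.007896
f = 1.007896^(1/-0.0116) = exp(ln(1.007896)/-0.0116) = exp(0.00786/-0.0116)
f = exp(-0.6780) = 0.5076

0.51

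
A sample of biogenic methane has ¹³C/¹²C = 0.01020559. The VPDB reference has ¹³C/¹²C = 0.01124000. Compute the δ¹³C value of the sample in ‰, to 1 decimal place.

-92.0‰

δ¹³C = (R_sample / R_standard − 1) × 1000
R_sample / R_standard = 0.01020559 / 0.01124000 = 0.907971
δ¹³C = (0.907971 − 1) × 1000 = -92.03‰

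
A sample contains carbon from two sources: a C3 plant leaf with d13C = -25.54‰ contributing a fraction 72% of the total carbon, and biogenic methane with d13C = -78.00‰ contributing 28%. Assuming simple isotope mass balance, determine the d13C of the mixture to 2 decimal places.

δ_mix = f_A·δ_A + f_B·δ_B
δ_mix = 0.72 × (-25.54) + 0.28 × (-78.00)
δ_mix = -18.389 + -21.840 = -40.229‰

-40.23‰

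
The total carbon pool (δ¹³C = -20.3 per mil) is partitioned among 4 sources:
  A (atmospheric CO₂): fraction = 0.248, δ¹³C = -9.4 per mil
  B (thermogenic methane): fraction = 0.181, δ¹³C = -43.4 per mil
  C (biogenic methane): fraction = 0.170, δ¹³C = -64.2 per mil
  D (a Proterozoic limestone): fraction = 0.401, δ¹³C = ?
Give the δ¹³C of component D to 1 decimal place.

Isotope mass balance: δ_bulk = Σ fᵢ·δᵢ.
-20.3 = 0.248×(-9.4) + 0.181×(-43.4) + 0.170×(-64.2) + 0.401×δ_D
0.401·δ_D = -20.3 − (-21.101) = 0.801
δ_D = 0.801 / 0.401 = 2.00 per mil

2.0 per mil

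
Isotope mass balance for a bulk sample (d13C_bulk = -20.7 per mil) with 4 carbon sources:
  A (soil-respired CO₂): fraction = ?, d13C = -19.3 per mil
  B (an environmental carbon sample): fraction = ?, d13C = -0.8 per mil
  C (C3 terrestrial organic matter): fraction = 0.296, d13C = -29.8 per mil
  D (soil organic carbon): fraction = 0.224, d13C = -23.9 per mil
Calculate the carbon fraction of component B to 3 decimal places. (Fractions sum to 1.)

Let f_B and f_A be the unknown fractions; fractions sum to 1 so f_B + f_A = 0.480.
Mass balance: Σ fᵢ·δᵢ = δ_bulk ⇒ f_B·(-0.8) + f_A·(-19.3) = -20.7 − (-14.174) = -6.526
Substitute f_A = 0.480 − f_B:
f_B·(-0.8 − -19.3) = -6.526 − 0.480×(-19.3) = 2.738
f_B = 2.738 / 18.5 = 0.1480

0.148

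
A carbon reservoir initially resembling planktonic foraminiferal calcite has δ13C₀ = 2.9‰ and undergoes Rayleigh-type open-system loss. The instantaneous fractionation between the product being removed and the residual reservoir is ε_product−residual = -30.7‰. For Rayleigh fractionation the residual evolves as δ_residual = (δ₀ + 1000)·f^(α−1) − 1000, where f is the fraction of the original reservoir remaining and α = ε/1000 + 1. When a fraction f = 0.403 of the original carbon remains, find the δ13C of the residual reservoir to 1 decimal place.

31.3‰

Rayleigh residual: δ_res = (δ₀ + 1000)·f^(α−1) − 1000
α = ε/1000 + 1 = 0.96930, so α − 1 = -0.03070
f^(α−1) = 0.403^(-0.03070) = 1.028294
δ_res = (2.9 + 1000) × 1.028294 − 1000 = 1031.276 − 1000 = 31.28‰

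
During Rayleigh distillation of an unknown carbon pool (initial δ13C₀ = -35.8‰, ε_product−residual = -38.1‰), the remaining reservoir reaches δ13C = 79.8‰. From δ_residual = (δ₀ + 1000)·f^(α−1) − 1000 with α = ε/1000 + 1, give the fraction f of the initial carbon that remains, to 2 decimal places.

0.05

α − 1 = ε/1000 = -0.0381
(δ_res + 1000)/(δ₀ + 1000) = (79.8 + 1000)/(-35.8 + 1000) = 1079.8/964.2 = 1.119892
f = 1.119892^(1/-0.0381) = exp(ln(1.119892)/-0.0381) = exp(0.11323/-0.0381)
f = exp(-2.9720) = 0.0512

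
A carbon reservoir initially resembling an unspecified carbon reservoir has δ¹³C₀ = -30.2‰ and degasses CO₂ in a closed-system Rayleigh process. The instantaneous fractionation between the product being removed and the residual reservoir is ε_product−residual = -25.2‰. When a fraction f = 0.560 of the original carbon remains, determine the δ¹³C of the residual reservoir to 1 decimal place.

Rayleigh residual: δ_res = (δ₀ + 1000)·f^(α−1) − 1000
α = ε/1000 + 1 = 0.97480, so α − 1 = -0.02520
f^(α−1) = 0.560^(-0.02520) = 1.014719
δ_res = (-30.2 + 1000) × 1.014719 − 1000 = 984.074 − 1000 = -15.93‰

-15.9‰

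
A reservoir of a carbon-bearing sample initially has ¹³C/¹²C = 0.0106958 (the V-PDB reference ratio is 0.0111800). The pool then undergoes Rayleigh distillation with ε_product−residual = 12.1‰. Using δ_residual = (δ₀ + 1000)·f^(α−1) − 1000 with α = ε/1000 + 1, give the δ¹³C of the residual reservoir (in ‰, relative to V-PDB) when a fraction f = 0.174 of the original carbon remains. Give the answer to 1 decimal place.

-63.3‰

δ₀ = (0.0106958/0.0111800 − 1)×1000 = (0.956691 − 1)×1000 = -43.309‰
α − 1 = ε/1000 = 0.0121
f^(α−1) = 0.174^(0.0121) = 0.979063
δ_res = (-43.309 + 1000) × 0.979063 − 1000 = 936.660 − 1000 = -63.34‰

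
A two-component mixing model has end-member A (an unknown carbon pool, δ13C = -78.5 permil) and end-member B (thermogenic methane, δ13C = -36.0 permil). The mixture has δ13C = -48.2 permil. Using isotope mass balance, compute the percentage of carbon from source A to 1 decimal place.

δ_mix = f_A·δ_A + (1 − f_A)·δ_B  ⇒  f_A = (δ_mix − δ_B)/(δ_A − δ_B)
f_A = (-48.2 − (-36.0)) / (-78.5 − (-36.0))
f_A = -12.2 / -42.5 = 0.2871

28.7%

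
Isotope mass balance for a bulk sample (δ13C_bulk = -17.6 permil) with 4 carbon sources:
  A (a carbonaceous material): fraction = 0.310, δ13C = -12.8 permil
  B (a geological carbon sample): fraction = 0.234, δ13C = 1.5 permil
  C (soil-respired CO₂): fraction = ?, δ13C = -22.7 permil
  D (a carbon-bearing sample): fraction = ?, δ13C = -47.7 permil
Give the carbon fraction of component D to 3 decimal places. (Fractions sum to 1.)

0.145

Let f_D and f_C be the unknown fractions; fractions sum to 1 so f_D + f_C = 0.456.
Mass balance: Σ fᵢ·δᵢ = δ_bulk ⇒ f_D·(-47.7) + f_C·(-22.7) = -17.6 − (-3.617) = -13.983
Substitute f_C = 0.456 − f_D:
f_D·(-47.7 − -22.7) = -13.983 − 0.456×(-22.7) = -3.632
f_D = -3.632 / -25.0 = 0.1453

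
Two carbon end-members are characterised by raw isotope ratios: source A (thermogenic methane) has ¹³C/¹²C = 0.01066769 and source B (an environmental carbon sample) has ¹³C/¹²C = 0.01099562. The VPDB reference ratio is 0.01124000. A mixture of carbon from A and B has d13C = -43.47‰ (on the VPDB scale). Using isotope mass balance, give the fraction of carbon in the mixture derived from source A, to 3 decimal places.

0.745

δ_A = (0.01066769/0.01124000 − 1)×1000 = (0.949083 − 1)×1000 = -50.917‰
δ_B = (0.01099562/0.01124000 − 1)×1000 = (0.978258 − 1)×1000 = -21.742‰
f_A = (δ_mix − δ_B)/(δ_A − δ_B) = (-43.47 − (-21.742))/(-50.917 − (-21.742))
f_A = -21.728 / -29.175 = 0.7447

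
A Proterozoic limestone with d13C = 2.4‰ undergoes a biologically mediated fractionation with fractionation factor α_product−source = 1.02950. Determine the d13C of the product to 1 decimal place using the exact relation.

δ_product = (δ_source + 1000)·α − 1000
δ_product = (2.4 + 1000) × 1.02950 − 1000
δ_product = 1031.971 − 1000 = 31.97‰

32.0‰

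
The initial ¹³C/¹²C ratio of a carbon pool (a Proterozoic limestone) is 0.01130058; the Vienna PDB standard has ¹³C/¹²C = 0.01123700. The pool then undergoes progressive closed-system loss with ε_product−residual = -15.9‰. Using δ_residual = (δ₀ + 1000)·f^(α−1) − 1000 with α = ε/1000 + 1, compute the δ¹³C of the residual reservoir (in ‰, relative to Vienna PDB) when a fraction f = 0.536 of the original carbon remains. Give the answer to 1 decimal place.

15.7‰

δ₀ = (0.01130058/0.01123700 − 1)×1000 = (1.005658 − 1)×1000 = 5.658‰
α − 1 = ε/1000 = -0.0159
f^(α−1) = 0.536^(-0.0159) = 1.009965
δ_res = (5.658 + 1000) × 1.009965 − 1000 = 1015.679 − 1000 = 15.68‰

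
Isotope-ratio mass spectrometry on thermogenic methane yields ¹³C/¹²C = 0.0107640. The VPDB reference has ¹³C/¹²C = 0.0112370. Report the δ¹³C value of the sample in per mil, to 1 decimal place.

-42.1 per mil

δ¹³C = (R_sample / R_standard − 1) × 1000
R_sample / R_standard = 0.0107640 / 0.0112370 = 0.957907
δ¹³C = (0.957907 − 1) × 1000 = -42.09 per mil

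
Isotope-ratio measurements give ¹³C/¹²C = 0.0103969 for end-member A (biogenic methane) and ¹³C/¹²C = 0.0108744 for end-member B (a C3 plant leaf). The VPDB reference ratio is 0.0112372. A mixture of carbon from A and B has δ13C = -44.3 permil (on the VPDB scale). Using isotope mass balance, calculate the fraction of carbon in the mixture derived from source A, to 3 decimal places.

0.283

δ_A = (0.0103969/0.0112372 − 1)×1000 = (0.925222 − 1)×1000 = -74.778 permil
δ_B = (0.0108744/0.0112372 − 1)×1000 = (0.967714 − 1)×1000 = -32.286 permil
f_A = (δ_mix − δ_B)/(δ_A − δ_B) = (-44.3 − (-32.286))/(-74.778 − (-32.286))
f_A = -12.014 / -42.493 = 0.2827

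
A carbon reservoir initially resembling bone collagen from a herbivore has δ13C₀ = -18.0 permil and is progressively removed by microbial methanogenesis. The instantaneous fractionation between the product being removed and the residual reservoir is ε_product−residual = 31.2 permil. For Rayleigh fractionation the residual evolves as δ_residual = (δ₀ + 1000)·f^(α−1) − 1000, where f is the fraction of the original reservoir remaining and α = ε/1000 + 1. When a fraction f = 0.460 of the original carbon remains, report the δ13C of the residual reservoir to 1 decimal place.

Rayleigh residual: δ_res = (δ₀ + 1000)·f^(α−1) − 1000
α = ε/1000 + 1 = 1.03120, so α − 1 = 0.03120
f^(α−1) = 0.460^(0.03120) = 0.976063
δ_res = (-18.0 + 1000) × 0.976063 − 1000 = 958.494 − 1000 = -41.51 permil

-41.5 permil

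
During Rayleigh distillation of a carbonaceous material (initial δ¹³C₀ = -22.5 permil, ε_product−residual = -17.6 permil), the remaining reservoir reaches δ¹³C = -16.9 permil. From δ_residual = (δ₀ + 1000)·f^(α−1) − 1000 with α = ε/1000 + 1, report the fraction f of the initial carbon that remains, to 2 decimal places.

0.72

α − 1 = ε/1000 = -0.0176
(δ_res + 1000)/(δ₀ + 1000) = (-16.9 + 1000)/(-22.5 + 1000) = 983.1/977.5 = 1.005729
f = 1.005729^(1/-0.0176) = exp(ln(1.005729)/-0.0176) = exp(0.00571/-0.0176)
f = exp(-0.3246) = 0.7228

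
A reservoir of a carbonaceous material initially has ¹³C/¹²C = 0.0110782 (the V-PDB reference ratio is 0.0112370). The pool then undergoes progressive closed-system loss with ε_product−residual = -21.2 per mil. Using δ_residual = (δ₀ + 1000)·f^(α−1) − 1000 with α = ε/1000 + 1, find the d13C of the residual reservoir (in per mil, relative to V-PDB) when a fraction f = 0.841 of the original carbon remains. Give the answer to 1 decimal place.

δ₀ = (0.0110782/0.0112370 − 1)×1000 = (0.985868 − 1)×1000 = -14.132 per mil
α − 1 = ε/1000 = -0.0212
f^(α−1) = 0.841^(-0.0212) = 1.003678
δ_res = (-14.132 + 1000) × 1.003678 − 1000 = 989.494 − 1000 = -10.51 per mil

-10.5 per mil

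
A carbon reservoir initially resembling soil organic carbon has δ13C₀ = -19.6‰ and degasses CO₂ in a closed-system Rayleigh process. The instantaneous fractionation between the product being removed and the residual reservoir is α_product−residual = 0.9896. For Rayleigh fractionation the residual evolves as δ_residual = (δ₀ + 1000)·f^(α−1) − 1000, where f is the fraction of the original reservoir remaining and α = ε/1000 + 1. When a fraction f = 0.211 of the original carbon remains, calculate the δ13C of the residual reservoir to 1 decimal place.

Rayleigh residual: δ_res = (δ₀ + 1000)·f^(α−1) − 1000
α − 1 = -0.01040
f^(α−1) = 0.211^(-0.01040) = 1.016313
δ_res = (-19.6 + 1000) × 1.016313 − 1000 = 996.393 − 1000 = -3.61‰

-3.6‰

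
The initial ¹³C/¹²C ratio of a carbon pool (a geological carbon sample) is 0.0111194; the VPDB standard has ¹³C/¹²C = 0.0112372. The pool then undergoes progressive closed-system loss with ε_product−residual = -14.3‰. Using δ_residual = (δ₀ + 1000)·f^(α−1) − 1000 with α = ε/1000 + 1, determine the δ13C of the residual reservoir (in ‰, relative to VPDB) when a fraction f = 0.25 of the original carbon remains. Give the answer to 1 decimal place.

δ₀ = (0.0111194/0.0112372 − 1)×1000 = (0.989517 − 1)×1000 = -10.483‰
α − 1 = ε/1000 = -0.0143
f^(α−1) = 0.25^(-0.0143) = 1.020022
δ_res = (-10.483 + 1000) × 1.020022 − 1000 = 1009.329 − 1000 = 9.33‰

9.3‰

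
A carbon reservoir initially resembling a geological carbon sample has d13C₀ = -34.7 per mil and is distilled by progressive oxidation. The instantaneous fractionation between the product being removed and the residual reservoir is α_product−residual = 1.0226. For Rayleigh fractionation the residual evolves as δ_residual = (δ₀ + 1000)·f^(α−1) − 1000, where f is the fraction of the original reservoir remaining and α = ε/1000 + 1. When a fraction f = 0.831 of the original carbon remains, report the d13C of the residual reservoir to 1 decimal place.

-38.7 per mil

Rayleigh residual: δ_res = (δ₀ + 1000)·f^(α−1) − 1000
α − 1 = 0.02260
f^(α−1) = 0.831^(0.02260) = 0.995825
δ_res = (-34.7 + 1000) × 0.995825 − 1000 = 961.270 − 1000 = -38.73 per mil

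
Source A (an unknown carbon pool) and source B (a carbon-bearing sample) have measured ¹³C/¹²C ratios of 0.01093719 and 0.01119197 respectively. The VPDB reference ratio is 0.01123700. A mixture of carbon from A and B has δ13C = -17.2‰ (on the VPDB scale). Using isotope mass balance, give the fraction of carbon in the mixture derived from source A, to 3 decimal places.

0.582

δ_A = (0.01093719/0.01123700 − 1)×1000 = (0.973319 − 1)×1000 = -26.681‰
δ_B = (0.01119197/0.01123700 − 1)×1000 = (0.995993 − 1)×1000 = -4.007‰
f_A = (δ_mix − δ_B)/(δ_A − δ_B) = (-17.2 − (-4.007))/(-26.681 − (-4.007))
f_A = -13.193 / -22.673 = 0.5819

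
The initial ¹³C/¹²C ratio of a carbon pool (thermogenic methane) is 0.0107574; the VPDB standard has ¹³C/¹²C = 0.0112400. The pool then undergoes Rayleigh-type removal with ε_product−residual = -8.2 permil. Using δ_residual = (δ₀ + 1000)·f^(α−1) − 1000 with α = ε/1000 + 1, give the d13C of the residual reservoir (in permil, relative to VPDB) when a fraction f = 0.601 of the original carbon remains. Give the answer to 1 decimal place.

δ₀ = (0.0107574/0.0112400 − 1)×1000 = (0.957064 − 1)×1000 = -42.936 permil
α − 1 = ε/1000 = -0.0082
f^(α−1) = 0.601^(-0.0082) = 1.004184
δ_res = (-42.936 + 1000) × 1.004184 − 1000 = 961.068 − 1000 = -38.93 permil

-38.9 permil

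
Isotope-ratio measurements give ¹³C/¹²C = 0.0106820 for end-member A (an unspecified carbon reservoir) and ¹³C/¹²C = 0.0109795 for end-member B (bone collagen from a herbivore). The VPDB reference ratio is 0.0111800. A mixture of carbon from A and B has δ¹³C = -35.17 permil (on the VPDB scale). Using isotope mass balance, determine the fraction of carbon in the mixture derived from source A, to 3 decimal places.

δ_A = (0.0106820/0.0111800 − 1)×1000 = (0.955456 − 1)×1000 = -44.544 permil
δ_B = (0.0109795/0.0111800 − 1)×1000 = (0.982066 − 1)×1000 = -17.934 permil
f_A = (δ_mix − δ_B)/(δ_A − δ_B) = (-35.17 − (-17.934))/(-44.544 − (-17.934))
f_A = -17.236 / -26.610 = 0.6477

0.648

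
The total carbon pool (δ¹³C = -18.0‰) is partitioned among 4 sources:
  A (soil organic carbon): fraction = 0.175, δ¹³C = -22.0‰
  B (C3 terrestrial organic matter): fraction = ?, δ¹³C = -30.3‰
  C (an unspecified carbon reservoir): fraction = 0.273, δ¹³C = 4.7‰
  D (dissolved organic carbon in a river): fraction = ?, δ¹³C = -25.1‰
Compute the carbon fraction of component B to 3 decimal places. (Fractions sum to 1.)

Let f_B and f_D be the unknown fractions; fractions sum to 1 so f_B + f_D = 0.552.
Mass balance: Σ fᵢ·δᵢ = δ_bulk ⇒ f_B·(-30.3) + f_D·(-25.1) = -18.0 − (-2.567) = -15.433
Substitute f_D = 0.552 − f_B:
f_B·(-30.3 − -25.1) = -15.433 − 0.552×(-25.1) = -1.578
f_B = -1.578 / -5.2 = 0.3034

0.303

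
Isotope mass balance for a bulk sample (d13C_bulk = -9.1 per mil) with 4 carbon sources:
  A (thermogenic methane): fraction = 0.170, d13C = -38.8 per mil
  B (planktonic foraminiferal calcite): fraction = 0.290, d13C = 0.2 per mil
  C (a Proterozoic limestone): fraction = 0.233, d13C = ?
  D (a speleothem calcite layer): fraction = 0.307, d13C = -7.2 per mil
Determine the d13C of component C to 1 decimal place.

-1.5 per mil

Isotope mass balance: δ_bulk = Σ fᵢ·δᵢ.
-9.1 = 0.170×(-38.8) + 0.290×(0.2) + 0.233×δ_C + 0.307×(-7.2)
0.233·δ_C = -9.1 − (-8.748) = -0.352
δ_C = -0.352 / 0.233 = -1.51 per mil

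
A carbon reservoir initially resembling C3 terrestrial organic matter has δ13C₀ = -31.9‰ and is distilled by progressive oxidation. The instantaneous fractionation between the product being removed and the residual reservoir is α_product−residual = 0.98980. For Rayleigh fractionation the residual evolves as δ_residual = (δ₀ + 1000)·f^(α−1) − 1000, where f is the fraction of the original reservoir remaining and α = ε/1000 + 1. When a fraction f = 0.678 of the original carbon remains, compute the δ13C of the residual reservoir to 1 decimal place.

Rayleigh residual: δ_res = (δ₀ + 1000)·f^(α−1) − 1000
α − 1 = -0.01020
f^(α−1) = 0.678^(-0.01020) = 1.003972
δ_res = (-31.9 + 1000) × 1.003972 − 1000 = 971.945 − 1000 = -28.06‰

-28.1‰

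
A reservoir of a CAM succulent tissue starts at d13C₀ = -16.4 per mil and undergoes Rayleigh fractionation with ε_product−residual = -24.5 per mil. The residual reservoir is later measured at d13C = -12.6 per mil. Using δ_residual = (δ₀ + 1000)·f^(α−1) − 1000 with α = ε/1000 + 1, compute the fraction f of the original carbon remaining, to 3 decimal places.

0.854

α − 1 = ε/1000 = -0.0245
(δ_res + 1000)/(δ₀ + 1000) = (-12.6 + 1000)/(-16.4 + 1000) = 987.4/983.6 = 1.003863
f = 1.003863^(1/-0.0245) = exp(ln(1.003863)/-0.0245) = exp(0.00386/-0.0245)
f = exp(-0.1574) = 0.8544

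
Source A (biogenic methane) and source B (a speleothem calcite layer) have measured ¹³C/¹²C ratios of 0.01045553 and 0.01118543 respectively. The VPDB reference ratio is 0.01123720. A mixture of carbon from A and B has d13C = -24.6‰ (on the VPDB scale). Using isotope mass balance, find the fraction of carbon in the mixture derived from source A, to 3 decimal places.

0.308

δ_A = (0.01045553/0.01123720 − 1)×1000 = (0.930439 − 1)×1000 = -69.561‰
δ_B = (0.01118543/0.01123720 − 1)×1000 = (0.995393 − 1)×1000 = -4.607‰
f_A = (δ_mix − δ_B)/(δ_A − δ_B) = (-24.6 − (-4.607))/(-69.561 − (-4.607))
f_A = -19.993 / -64.954 = 0.3078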